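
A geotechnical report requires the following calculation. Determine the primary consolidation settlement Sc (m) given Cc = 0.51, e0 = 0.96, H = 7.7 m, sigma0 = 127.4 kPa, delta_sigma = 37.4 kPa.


Using Sc = Cc * H / (1 + e0) * log10((sigma0 + delta_sigma) / sigma0)
Stress ratio = (127.4 + 37.4) / 127.4 = 1.29356
log10(1.29356) = 0.111788
Cc * H / (1 + e0) = 0.51 * 7.7 / (1 + 0.96) = 2.00357
Sc = 2.00357 * 0.111788
Sc = 0.224 m


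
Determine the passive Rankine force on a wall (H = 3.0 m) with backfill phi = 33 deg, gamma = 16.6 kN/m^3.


Result: 253.39 kN/m

Derivation:
Compute passive earth pressure coefficient:
Kp = tan^2(45 + phi/2) = tan^2(61.5) = 3.39212
Compute passive force:
Pp = 0.5 * Kp * gamma * H^2
Pp = 0.5 * 3.39212 * 16.6 * 3.0^2
Pp = 253.39 kN/m


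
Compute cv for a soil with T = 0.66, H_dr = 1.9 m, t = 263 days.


Result: 0.00906 m^2/day

Derivation:
Using cv = T * H_dr^2 / t
H_dr^2 = 1.9^2 = 3.61
cv = 0.66 * 3.61 / 263
cv = 0.00906 m^2/day


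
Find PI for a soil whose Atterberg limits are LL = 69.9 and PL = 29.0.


Using PI = LL - PL
PI = 69.9 - 29.0
PI = 40.9


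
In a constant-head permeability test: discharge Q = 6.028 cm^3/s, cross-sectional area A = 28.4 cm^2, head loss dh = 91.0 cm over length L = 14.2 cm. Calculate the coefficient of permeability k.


Result: 0.033121 cm/s

Derivation:
Compute hydraulic gradient:
i = dh / L = 91.0 / 14.2 = 6.40845
Then apply Darcy's law:
k = Q / (A * i)
k = 6.028 / (28.4 * 6.40845)
k = 6.028 / 182
k = 0.033121 cm/s


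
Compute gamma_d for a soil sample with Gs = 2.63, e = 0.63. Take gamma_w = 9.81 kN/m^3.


Using gamma_d = Gs * gamma_w / (1 + e)
gamma_d = 2.63 * 9.81 / (1 + 0.63)
gamma_d = 2.63 * 9.81 / 1.63
gamma_d = 15.828 kN/m^3


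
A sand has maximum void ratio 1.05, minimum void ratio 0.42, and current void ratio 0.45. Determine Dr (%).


Using Dr = (e_max - e) / (e_max - e_min) * 100
e_max - e = 1.05 - 0.45 = 0.6
e_max - e_min = 1.05 - 0.42 = 0.63
Dr = 0.6 / 0.63 * 100
Dr = 95.24 %


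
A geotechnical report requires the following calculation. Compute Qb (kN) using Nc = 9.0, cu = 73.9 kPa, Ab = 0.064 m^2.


Using Qb = Nc * cu * Ab
Qb = 9.0 * 73.9 * 0.064
Qb = 42.57 kN


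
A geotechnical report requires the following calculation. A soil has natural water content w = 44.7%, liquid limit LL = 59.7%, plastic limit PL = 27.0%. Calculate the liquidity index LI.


First compute the plasticity index:
PI = LL - PL = 59.7 - 27.0 = 32.7
Then compute the liquidity index:
LI = (w - PL) / PI
LI = (44.7 - 27.0) / 32.7
LI = 0.541


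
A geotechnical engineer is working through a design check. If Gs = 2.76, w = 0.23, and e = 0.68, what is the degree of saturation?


Using S = Gs * w / e
S = 2.76 * 0.23 / 0.68
S = 0.9335


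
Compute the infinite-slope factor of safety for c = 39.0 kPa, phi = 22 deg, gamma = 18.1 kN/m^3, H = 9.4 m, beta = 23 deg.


Using Fs = c / (gamma*H*sin(beta)*cos(beta)) + tan(phi)/tan(beta)
Cohesion contribution = 39.0 / (18.1*9.4*sin(23)*cos(23))
Cohesion contribution = 0.637315
Friction contribution = tan(22)/tan(23) = 0.951826
Fs = 0.637315 + 0.951826
Fs = 1.589


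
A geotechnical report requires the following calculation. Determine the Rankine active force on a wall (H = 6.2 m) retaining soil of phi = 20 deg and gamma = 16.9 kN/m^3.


Result: 159.26 kN/m

Derivation:
Compute active earth pressure coefficient:
Ka = tan^2(45 - phi/2) = tan^2(35.0) = 0.490291
Compute active force:
Pa = 0.5 * Ka * gamma * H^2
Pa = 0.5 * 0.490291 * 16.9 * 6.2^2
Pa = 159.26 kN/m


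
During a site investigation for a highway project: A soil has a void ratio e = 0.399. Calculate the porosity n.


Result: 0.2852

Derivation:
Using the relation n = e / (1 + e)
n = 0.399 / (1 + 0.399)
n = 0.399 / 1.399
n = 0.2852


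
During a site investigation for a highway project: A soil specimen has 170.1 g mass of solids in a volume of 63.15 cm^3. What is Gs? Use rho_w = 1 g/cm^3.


Using Gs = m_s / (V_s * rho_w)
Since rho_w = 1 g/cm^3:
Gs = 170.1 / 63.15
Gs = 2.694


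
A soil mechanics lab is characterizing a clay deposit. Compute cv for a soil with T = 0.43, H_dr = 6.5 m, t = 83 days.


Using cv = T * H_dr^2 / t
H_dr^2 = 6.5^2 = 42.25
cv = 0.43 * 42.25 / 83
cv = 0.21889 m^2/day


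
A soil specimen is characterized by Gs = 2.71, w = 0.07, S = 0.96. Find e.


Result: 0.1976

Derivation:
Using the relation e = Gs * w / S
e = 2.71 * 0.07 / 0.96
e = 0.1976


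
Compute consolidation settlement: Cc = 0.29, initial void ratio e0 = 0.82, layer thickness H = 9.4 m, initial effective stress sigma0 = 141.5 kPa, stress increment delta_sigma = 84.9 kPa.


Using Sc = Cc * H / (1 + e0) * log10((sigma0 + delta_sigma) / sigma0)
Stress ratio = (141.5 + 84.9) / 141.5 = 1.6
log10(1.6) = 0.20412
Cc * H / (1 + e0) = 0.29 * 9.4 / (1 + 0.82) = 1.4978
Sc = 1.4978 * 0.20412
Sc = 0.3057 m


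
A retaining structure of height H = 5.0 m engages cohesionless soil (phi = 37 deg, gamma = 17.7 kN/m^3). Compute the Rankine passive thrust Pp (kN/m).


Compute passive earth pressure coefficient:
Kp = tan^2(45 + phi/2) = tan^2(63.5) = 4.022791
Compute passive force:
Pp = 0.5 * Kp * gamma * H^2
Pp = 0.5 * 4.022791 * 17.7 * 5.0^2
Pp = 890.04 kN/m


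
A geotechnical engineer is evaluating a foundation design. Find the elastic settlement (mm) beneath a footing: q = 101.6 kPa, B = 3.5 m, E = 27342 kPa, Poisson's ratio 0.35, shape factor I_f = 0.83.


Using Se = q * B * (1 - nu^2) * I_f / E
1 - nu^2 = 1 - 0.35^2 = 0.8775
Se = 101.6 * 3.5 * 0.8775 * 0.83 / 27342
Se = 0.009472 m
Convert to mm: Se = 0.009472 * 1000 = 9.472 mm


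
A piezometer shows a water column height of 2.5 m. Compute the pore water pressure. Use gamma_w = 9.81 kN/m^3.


Using u = gamma_w * h_w
u = 9.81 * 2.5
u = 24.53 kPa


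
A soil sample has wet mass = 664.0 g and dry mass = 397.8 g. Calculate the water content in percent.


Result: 66.92 %

Derivation:
Using w = (m_wet - m_dry) / m_dry * 100
m_wet - m_dry = 664.0 - 397.8 = 266.2 g
w = 266.2 / 397.8 * 100
w = 66.92 %


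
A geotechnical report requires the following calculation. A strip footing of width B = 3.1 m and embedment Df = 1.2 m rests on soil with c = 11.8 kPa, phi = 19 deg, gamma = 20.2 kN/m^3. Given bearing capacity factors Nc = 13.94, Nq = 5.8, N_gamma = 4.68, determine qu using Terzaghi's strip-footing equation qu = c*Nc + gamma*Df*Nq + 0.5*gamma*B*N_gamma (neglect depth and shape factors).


Result: 451.61 kPa

Derivation:
Compute qu = c*Nc + gamma*Df*Nq + 0.5*gamma*B*N_gamma
Term 1: 11.8 * 13.94 = 164.492
Term 2: 20.2 * 1.2 * 5.8 = 140.592
Term 3: 0.5 * 20.2 * 3.1 * 4.68 = 146.5308
qu = 164.492 + 140.592 + 146.5308
qu = 451.61 kPa


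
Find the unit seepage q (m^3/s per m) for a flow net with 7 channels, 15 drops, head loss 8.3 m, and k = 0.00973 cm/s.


Result: 0.0003769 m^3/s per m

Derivation:
Convert k to m/s for unit consistency with H:
k = 0.00973 cm/s = 0.00973 / 100 m/s = 9.73e-05 m/s
Using q = k * H * Nf / Nd
Nf / Nd = 7 / 15 = 0.4667
q = 9.73e-05 * 8.3 * 0.4667
q = 0.0003769 m^3/s per m


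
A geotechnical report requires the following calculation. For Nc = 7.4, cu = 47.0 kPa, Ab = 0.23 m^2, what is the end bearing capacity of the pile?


Result: 79.99 kN

Derivation:
Using Qb = Nc * cu * Ab
Qb = 7.4 * 47.0 * 0.23
Qb = 79.99 kN


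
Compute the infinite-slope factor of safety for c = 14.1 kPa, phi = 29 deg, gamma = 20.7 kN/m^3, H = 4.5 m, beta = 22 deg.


Result: 1.808

Derivation:
Using Fs = c / (gamma*H*sin(beta)*cos(beta)) + tan(phi)/tan(beta)
Cohesion contribution = 14.1 / (20.7*4.5*sin(22)*cos(22))
Cohesion contribution = 0.435808
Friction contribution = tan(29)/tan(22) = 1.37196
Fs = 0.435808 + 1.37196
Fs = 1.808


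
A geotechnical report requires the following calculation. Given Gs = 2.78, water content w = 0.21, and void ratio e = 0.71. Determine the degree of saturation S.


Result: 0.8223

Derivation:
Using S = Gs * w / e
S = 2.78 * 0.21 / 0.71
S = 0.8223


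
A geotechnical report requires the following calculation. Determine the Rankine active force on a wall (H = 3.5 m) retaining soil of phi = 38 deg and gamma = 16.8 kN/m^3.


Result: 24.48 kN/m

Derivation:
Compute active earth pressure coefficient:
Ka = tan^2(45 - phi/2) = tan^2(26.0) = 0.237883
Compute active force:
Pa = 0.5 * Ka * gamma * H^2
Pa = 0.5 * 0.237883 * 16.8 * 3.5^2
Pa = 24.48 kN/m


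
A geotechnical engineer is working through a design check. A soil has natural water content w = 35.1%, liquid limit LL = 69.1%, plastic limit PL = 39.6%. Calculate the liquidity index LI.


Result: -0.153

Derivation:
First compute the plasticity index:
PI = LL - PL = 69.1 - 39.6 = 29.5
Then compute the liquidity index:
LI = (w - PL) / PI
LI = (35.1 - 39.6) / 29.5
LI = -0.153


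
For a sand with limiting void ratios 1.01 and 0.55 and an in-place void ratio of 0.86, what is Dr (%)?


Result: 32.61 %

Derivation:
Using Dr = (e_max - e) / (e_max - e_min) * 100
e_max - e = 1.01 - 0.86 = 0.15
e_max - e_min = 1.01 - 0.55 = 0.46
Dr = 0.15 / 0.46 * 100
Dr = 32.61 %


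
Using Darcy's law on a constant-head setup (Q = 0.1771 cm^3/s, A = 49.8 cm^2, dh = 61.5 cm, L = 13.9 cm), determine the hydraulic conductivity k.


Compute hydraulic gradient:
i = dh / L = 61.5 / 13.9 = 4.42446
Then apply Darcy's law:
k = Q / (A * i)
k = 0.1771 / (49.8 * 4.42446)
k = 0.1771 / 220.338
k = 0.000804 cm/s


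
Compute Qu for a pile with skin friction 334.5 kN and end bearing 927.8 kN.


Using Qu = Qf + Qb
Qu = 334.5 + 927.8
Qu = 1262.3 kN


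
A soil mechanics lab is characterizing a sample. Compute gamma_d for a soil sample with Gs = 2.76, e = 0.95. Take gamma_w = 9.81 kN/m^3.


Result: 13.885 kN/m^3

Derivation:
Using gamma_d = Gs * gamma_w / (1 + e)
gamma_d = 2.76 * 9.81 / (1 + 0.95)
gamma_d = 2.76 * 9.81 / 1.95
gamma_d = 13.885 kN/m^3


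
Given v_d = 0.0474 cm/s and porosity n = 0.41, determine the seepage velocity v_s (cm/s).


Result: 0.11561 cm/s

Derivation:
Using v_s = v_d / n
v_s = 0.0474 / 0.41
v_s = 0.11561 cm/s


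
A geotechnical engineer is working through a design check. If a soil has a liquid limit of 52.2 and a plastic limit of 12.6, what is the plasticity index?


Using PI = LL - PL
PI = 52.2 - 12.6
PI = 39.6


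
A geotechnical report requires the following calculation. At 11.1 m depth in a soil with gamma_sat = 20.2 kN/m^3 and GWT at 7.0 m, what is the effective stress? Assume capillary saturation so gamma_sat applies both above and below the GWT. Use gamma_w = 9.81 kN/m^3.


Result: 184.0 kPa

Derivation:
Total stress = gamma_sat * depth
sigma = 20.2 * 11.1 = 224.22 kPa
Pore water pressure u = gamma_w * (depth - d_wt)
u = 9.81 * (11.1 - 7.0) = 40.221 kPa
Effective stress = sigma - u
sigma' = 224.22 - 40.221 = 184.0 kPa


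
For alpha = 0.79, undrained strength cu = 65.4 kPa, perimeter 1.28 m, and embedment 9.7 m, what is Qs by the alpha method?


Using Qs = alpha * cu * perimeter * L
Qs = 0.79 * 65.4 * 1.28 * 9.7
Qs = 641.49 kN


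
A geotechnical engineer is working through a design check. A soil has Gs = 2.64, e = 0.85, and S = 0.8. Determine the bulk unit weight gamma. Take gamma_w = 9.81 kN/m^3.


Result: 17.605 kN/m^3

Derivation:
Using gamma = gamma_w * (Gs + S*e) / (1 + e)
Numerator: Gs + S*e = 2.64 + 0.8*0.85 = 3.32
Denominator: 1 + e = 1 + 0.85 = 1.85
gamma = 9.81 * 3.32 / 1.85
gamma = 17.605 kN/m^3


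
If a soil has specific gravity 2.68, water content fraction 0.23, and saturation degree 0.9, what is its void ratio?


Result: 0.6849

Derivation:
Using the relation e = Gs * w / S
e = 2.68 * 0.23 / 0.9
e = 0.6849


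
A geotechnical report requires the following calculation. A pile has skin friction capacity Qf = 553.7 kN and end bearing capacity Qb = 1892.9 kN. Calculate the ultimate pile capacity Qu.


Using Qu = Qf + Qb
Qu = 553.7 + 1892.9
Qu = 2446.6 kN


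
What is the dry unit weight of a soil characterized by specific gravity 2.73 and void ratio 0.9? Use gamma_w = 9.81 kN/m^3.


Result: 14.095 kN/m^3

Derivation:
Using gamma_d = Gs * gamma_w / (1 + e)
gamma_d = 2.73 * 9.81 / (1 + 0.9)
gamma_d = 2.73 * 9.81 / 1.9
gamma_d = 14.095 kN/m^3


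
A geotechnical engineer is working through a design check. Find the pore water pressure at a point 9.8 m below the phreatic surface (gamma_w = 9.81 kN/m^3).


Using u = gamma_w * h_w
u = 9.81 * 9.8
u = 96.14 kPa


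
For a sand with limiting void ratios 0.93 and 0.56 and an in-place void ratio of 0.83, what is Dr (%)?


Using Dr = (e_max - e) / (e_max - e_min) * 100
e_max - e = 0.93 - 0.83 = 0.1
e_max - e_min = 0.93 - 0.56 = 0.37
Dr = 0.1 / 0.37 * 100
Dr = 27.03 %


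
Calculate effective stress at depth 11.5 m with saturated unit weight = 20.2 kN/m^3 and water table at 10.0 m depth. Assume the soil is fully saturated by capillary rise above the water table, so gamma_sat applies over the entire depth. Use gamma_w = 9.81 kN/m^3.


Total stress = gamma_sat * depth
sigma = 20.2 * 11.5 = 232.3 kPa
Pore water pressure u = gamma_w * (depth - d_wt)
u = 9.81 * (11.5 - 10.0) = 14.715 kPa
Effective stress = sigma - u
sigma' = 232.3 - 14.715 = 217.59 kPa


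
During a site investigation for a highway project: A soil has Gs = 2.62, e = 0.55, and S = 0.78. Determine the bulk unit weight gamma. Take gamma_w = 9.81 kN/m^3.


Using gamma = gamma_w * (Gs + S*e) / (1 + e)
Numerator: Gs + S*e = 2.62 + 0.78*0.55 = 3.049
Denominator: 1 + e = 1 + 0.55 = 1.55
gamma = 9.81 * 3.049 / 1.55
gamma = 19.297 kN/m^3


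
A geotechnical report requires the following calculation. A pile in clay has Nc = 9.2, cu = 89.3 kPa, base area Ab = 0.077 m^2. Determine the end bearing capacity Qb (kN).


Using Qb = Nc * cu * Ab
Qb = 9.2 * 89.3 * 0.077
Qb = 63.26 kN


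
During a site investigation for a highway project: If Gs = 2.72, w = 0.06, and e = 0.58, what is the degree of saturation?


Using S = Gs * w / e
S = 2.72 * 0.06 / 0.58
S = 0.2814


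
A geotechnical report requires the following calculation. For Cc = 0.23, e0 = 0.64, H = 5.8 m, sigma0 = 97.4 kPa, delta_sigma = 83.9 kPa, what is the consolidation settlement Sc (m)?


Result: 0.2195 m

Derivation:
Using Sc = Cc * H / (1 + e0) * log10((sigma0 + delta_sigma) / sigma0)
Stress ratio = (97.4 + 83.9) / 97.4 = 1.8614
log10(1.8614) = 0.269839
Cc * H / (1 + e0) = 0.23 * 5.8 / (1 + 0.64) = 0.813415
Sc = 0.813415 * 0.269839
Sc = 0.2195 m


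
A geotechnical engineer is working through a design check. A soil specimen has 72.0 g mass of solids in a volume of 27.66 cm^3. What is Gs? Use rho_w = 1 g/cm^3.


Using Gs = m_s / (V_s * rho_w)
Since rho_w = 1 g/cm^3:
Gs = 72.0 / 27.66
Gs = 2.603


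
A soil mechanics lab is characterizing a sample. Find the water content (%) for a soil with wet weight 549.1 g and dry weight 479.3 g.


Using w = (m_wet - m_dry) / m_dry * 100
m_wet - m_dry = 549.1 - 479.3 = 69.8 g
w = 69.8 / 479.3 * 100
w = 14.56 %


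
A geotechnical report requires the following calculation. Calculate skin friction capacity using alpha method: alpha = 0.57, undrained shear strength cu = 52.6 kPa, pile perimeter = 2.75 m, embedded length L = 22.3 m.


Using Qs = alpha * cu * perimeter * L
Qs = 0.57 * 52.6 * 2.75 * 22.3
Qs = 1838.65 kN


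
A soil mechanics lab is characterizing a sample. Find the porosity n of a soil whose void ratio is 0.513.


Using the relation n = e / (1 + e)
n = 0.513 / (1 + 0.513)
n = 0.513 / 1.513
n = 0.3391


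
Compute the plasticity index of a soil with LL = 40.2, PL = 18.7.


Result: 21.5

Derivation:
Using PI = LL - PL
PI = 40.2 - 18.7
PI = 21.5


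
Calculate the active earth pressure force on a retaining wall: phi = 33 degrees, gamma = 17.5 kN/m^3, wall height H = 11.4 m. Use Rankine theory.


Result: 335.23 kN/m

Derivation:
Compute active earth pressure coefficient:
Ka = tan^2(45 - phi/2) = tan^2(28.5) = 0.294801
Compute active force:
Pa = 0.5 * Ka * gamma * H^2
Pa = 0.5 * 0.294801 * 17.5 * 11.4^2
Pa = 335.23 kN/m


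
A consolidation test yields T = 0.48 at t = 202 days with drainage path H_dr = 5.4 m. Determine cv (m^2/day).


Using cv = T * H_dr^2 / t
H_dr^2 = 5.4^2 = 29.16
cv = 0.48 * 29.16 / 202
cv = 0.06929 m^2/day


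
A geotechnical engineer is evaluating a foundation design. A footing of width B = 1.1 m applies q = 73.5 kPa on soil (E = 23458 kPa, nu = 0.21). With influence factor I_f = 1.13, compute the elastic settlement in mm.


Result: 3.723 mm

Derivation:
Using Se = q * B * (1 - nu^2) * I_f / E
1 - nu^2 = 1 - 0.21^2 = 0.9559
Se = 73.5 * 1.1 * 0.9559 * 1.13 / 23458
Se = 0.003723 m
Convert to mm: Se = 0.003723 * 1000 = 3.723 mm


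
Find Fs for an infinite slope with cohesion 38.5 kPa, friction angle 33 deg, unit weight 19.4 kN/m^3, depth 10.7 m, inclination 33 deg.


Result: 1.406

Derivation:
Using Fs = c / (gamma*H*sin(beta)*cos(beta)) + tan(phi)/tan(beta)
Cohesion contribution = 38.5 / (19.4*10.7*sin(33)*cos(33))
Cohesion contribution = 0.406046
Friction contribution = tan(33)/tan(33) = 1
Fs = 0.406046 + 1
Fs = 1.406


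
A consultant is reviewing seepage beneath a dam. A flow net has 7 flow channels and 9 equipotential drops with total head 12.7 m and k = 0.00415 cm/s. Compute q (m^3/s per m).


Convert k to m/s for unit consistency with H:
k = 0.00415 cm/s = 0.00415 / 100 m/s = 4.15e-05 m/s
Using q = k * H * Nf / Nd
Nf / Nd = 7 / 9 = 0.7778
q = 4.15e-05 * 12.7 * 0.7778
q = 0.0004099 m^3/s per m


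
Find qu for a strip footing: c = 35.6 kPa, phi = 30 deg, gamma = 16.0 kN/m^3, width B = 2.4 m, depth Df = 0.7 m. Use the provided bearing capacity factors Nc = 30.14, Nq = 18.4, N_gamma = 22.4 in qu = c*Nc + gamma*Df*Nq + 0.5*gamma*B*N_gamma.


Result: 1709.14 kPa

Derivation:
Compute qu = c*Nc + gamma*Df*Nq + 0.5*gamma*B*N_gamma
Term 1: 35.6 * 30.14 = 1072.984
Term 2: 16.0 * 0.7 * 18.4 = 206.08
Term 3: 0.5 * 16.0 * 2.4 * 22.4 = 430.08
qu = 1072.984 + 206.08 + 430.08
qu = 1709.14 kPa


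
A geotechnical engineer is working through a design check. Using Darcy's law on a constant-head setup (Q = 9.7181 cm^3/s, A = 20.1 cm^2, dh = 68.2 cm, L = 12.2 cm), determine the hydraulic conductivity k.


Compute hydraulic gradient:
i = dh / L = 68.2 / 12.2 = 5.59016
Then apply Darcy's law:
k = Q / (A * i)
k = 9.7181 / (20.1 * 5.59016)
k = 9.7181 / 112.362
k = 0.086489 cm/s


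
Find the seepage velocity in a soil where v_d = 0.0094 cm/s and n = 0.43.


Result: 0.02186 cm/s

Derivation:
Using v_s = v_d / n
v_s = 0.0094 / 0.43
v_s = 0.02186 cm/s


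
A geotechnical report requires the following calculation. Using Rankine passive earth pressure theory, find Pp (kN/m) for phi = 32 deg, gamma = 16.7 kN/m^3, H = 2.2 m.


Compute passive earth pressure coefficient:
Kp = tan^2(45 + phi/2) = tan^2(61.0) = 3.254588
Compute passive force:
Pp = 0.5 * Kp * gamma * H^2
Pp = 0.5 * 3.254588 * 16.7 * 2.2^2
Pp = 131.53 kN/m


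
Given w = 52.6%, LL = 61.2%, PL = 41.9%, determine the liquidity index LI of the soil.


First compute the plasticity index:
PI = LL - PL = 61.2 - 41.9 = 19.3
Then compute the liquidity index:
LI = (w - PL) / PI
LI = (52.6 - 41.9) / 19.3
LI = 0.554


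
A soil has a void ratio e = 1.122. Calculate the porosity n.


Result: 0.5287

Derivation:
Using the relation n = e / (1 + e)
n = 1.122 / (1 + 1.122)
n = 1.122 / 2.122
n = 0.5287


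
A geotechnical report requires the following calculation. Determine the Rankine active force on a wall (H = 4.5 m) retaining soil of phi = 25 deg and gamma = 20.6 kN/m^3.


Result: 84.65 kN/m

Derivation:
Compute active earth pressure coefficient:
Ka = tan^2(45 - phi/2) = tan^2(32.5) = 0.405859
Compute active force:
Pa = 0.5 * Ka * gamma * H^2
Pa = 0.5 * 0.405859 * 20.6 * 4.5^2
Pa = 84.65 kN/m


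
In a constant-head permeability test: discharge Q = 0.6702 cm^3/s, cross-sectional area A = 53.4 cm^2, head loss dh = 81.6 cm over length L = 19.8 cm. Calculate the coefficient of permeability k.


Compute hydraulic gradient:
i = dh / L = 81.6 / 19.8 = 4.12121
Then apply Darcy's law:
k = Q / (A * i)
k = 0.6702 / (53.4 * 4.12121)
k = 0.6702 / 220.073
k = 0.003045 cm/s


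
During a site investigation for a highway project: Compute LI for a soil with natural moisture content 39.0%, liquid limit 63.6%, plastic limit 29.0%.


First compute the plasticity index:
PI = LL - PL = 63.6 - 29.0 = 34.6
Then compute the liquidity index:
LI = (w - PL) / PI
LI = (39.0 - 29.0) / 34.6
LI = 0.289


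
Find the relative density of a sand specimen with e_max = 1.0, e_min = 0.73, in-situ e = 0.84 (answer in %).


Using Dr = (e_max - e) / (e_max - e_min) * 100
e_max - e = 1.0 - 0.84 = 0.16
e_max - e_min = 1.0 - 0.73 = 0.27
Dr = 0.16 / 0.27 * 100
Dr = 59.26 %


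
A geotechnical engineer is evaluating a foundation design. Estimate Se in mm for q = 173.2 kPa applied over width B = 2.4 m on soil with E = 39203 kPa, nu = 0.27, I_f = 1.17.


Using Se = q * B * (1 - nu^2) * I_f / E
1 - nu^2 = 1 - 0.27^2 = 0.9271
Se = 173.2 * 2.4 * 0.9271 * 1.17 / 39203
Se = 0.011501 m
Convert to mm: Se = 0.011501 * 1000 = 11.501 mm


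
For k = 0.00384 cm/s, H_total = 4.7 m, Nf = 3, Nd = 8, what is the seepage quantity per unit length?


Convert k to m/s for unit consistency with H:
k = 0.00384 cm/s = 0.00384 / 100 m/s = 3.84e-05 m/s
Using q = k * H * Nf / Nd
Nf / Nd = 3 / 8 = 0.375
q = 3.84e-05 * 4.7 * 0.375
q = 6.768e-05 m^3/s per m


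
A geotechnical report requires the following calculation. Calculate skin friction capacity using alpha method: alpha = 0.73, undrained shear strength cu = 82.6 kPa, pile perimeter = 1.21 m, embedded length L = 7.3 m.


Result: 532.61 kN

Derivation:
Using Qs = alpha * cu * perimeter * L
Qs = 0.73 * 82.6 * 1.21 * 7.3
Qs = 532.61 kN


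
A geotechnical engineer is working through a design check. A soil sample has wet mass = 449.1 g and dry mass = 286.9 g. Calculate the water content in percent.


Using w = (m_wet - m_dry) / m_dry * 100
m_wet - m_dry = 449.1 - 286.9 = 162.2 g
w = 162.2 / 286.9 * 100
w = 56.54 %


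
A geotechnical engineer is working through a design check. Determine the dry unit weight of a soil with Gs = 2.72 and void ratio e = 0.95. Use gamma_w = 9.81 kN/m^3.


Using gamma_d = Gs * gamma_w / (1 + e)
gamma_d = 2.72 * 9.81 / (1 + 0.95)
gamma_d = 2.72 * 9.81 / 1.95
gamma_d = 13.684 kN/m^3


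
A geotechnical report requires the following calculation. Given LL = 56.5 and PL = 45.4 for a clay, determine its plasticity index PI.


Result: 11.1

Derivation:
Using PI = LL - PL
PI = 56.5 - 45.4
PI = 11.1


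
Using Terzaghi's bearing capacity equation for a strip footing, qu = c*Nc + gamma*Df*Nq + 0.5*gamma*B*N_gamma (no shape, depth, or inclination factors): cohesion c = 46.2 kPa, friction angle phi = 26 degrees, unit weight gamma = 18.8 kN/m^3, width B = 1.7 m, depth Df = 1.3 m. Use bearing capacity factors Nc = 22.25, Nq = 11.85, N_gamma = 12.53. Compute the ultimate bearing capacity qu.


Result: 1517.79 kPa

Derivation:
Compute qu = c*Nc + gamma*Df*Nq + 0.5*gamma*B*N_gamma
Term 1: 46.2 * 22.25 = 1027.95
Term 2: 18.8 * 1.3 * 11.85 = 289.614
Term 3: 0.5 * 18.8 * 1.7 * 12.53 = 200.2294
qu = 1027.95 + 289.614 + 200.2294
qu = 1517.79 kPa


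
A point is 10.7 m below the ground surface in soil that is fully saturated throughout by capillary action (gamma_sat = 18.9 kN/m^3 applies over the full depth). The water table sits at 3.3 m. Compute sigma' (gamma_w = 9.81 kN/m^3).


Result: 129.64 kPa

Derivation:
Total stress = gamma_sat * depth
sigma = 18.9 * 10.7 = 202.23 kPa
Pore water pressure u = gamma_w * (depth - d_wt)
u = 9.81 * (10.7 - 3.3) = 72.594 kPa
Effective stress = sigma - u
sigma' = 202.23 - 72.594 = 129.64 kPa


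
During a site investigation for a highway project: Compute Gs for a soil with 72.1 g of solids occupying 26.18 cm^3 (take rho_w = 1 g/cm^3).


Result: 2.754

Derivation:
Using Gs = m_s / (V_s * rho_w)
Since rho_w = 1 g/cm^3:
Gs = 72.1 / 26.18
Gs = 2.754


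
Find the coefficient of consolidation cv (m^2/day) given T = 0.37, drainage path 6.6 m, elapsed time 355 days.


Result: 0.0454 m^2/day

Derivation:
Using cv = T * H_dr^2 / t
H_dr^2 = 6.6^2 = 43.56
cv = 0.37 * 43.56 / 355
cv = 0.0454 m^2/day


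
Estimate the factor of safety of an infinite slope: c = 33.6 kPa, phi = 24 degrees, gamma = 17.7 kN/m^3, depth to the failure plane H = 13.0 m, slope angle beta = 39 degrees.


Result: 0.848

Derivation:
Using Fs = c / (gamma*H*sin(beta)*cos(beta)) + tan(phi)/tan(beta)
Cohesion contribution = 33.6 / (17.7*13.0*sin(39)*cos(39))
Cohesion contribution = 0.298571
Friction contribution = tan(24)/tan(39) = 0.549812
Fs = 0.298571 + 0.549812
Fs = 0.848


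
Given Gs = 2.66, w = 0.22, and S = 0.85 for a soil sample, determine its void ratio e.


Using the relation e = Gs * w / S
e = 2.66 * 0.22 / 0.85
e = 0.6885


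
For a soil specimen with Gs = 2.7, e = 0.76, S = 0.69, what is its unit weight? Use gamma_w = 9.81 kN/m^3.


Result: 17.972 kN/m^3

Derivation:
Using gamma = gamma_w * (Gs + S*e) / (1 + e)
Numerator: Gs + S*e = 2.7 + 0.69*0.76 = 3.2244
Denominator: 1 + e = 1 + 0.76 = 1.76
gamma = 9.81 * 3.2244 / 1.76
gamma = 17.972 kN/m^3


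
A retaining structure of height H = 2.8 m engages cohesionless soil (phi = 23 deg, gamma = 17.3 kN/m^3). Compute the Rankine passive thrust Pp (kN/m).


Compute passive earth pressure coefficient:
Kp = tan^2(45 + phi/2) = tan^2(56.5) = 2.282623
Compute passive force:
Pp = 0.5 * Kp * gamma * H^2
Pp = 0.5 * 2.282623 * 17.3 * 2.8^2
Pp = 154.8 kN/m


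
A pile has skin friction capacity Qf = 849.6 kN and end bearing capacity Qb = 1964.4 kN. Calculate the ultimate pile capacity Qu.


Result: 2814.0 kN

Derivation:
Using Qu = Qf + Qb
Qu = 849.6 + 1964.4
Qu = 2814.0 kN


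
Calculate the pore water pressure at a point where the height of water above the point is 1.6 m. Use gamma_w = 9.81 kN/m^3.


Using u = gamma_w * h_w
u = 9.81 * 1.6
u = 15.7 kPa


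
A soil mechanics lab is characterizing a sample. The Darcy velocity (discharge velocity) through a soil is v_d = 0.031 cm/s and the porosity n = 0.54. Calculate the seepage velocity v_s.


Result: 0.05741 cm/s

Derivation:
Using v_s = v_d / n
v_s = 0.031 / 0.54
v_s = 0.05741 cm/s


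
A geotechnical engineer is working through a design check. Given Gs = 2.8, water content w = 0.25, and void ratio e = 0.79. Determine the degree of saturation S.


Result: 0.8861

Derivation:
Using S = Gs * w / e
S = 2.8 * 0.25 / 0.79
S = 0.8861


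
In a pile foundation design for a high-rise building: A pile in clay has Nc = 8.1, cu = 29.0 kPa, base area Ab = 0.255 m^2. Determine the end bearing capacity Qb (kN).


Using Qb = Nc * cu * Ab
Qb = 8.1 * 29.0 * 0.255
Qb = 59.9 kN


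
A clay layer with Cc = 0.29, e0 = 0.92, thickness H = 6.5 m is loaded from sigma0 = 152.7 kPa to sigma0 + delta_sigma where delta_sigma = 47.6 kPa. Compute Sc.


Using Sc = Cc * H / (1 + e0) * log10((sigma0 + delta_sigma) / sigma0)
Stress ratio = (152.7 + 47.6) / 152.7 = 1.31172
log10(1.31172) = 0.117842
Cc * H / (1 + e0) = 0.29 * 6.5 / (1 + 0.92) = 0.981771
Sc = 0.981771 * 0.117842
Sc = 0.1157 m


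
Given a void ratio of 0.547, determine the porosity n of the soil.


Result: 0.3536

Derivation:
Using the relation n = e / (1 + e)
n = 0.547 / (1 + 0.547)
n = 0.547 / 1.547
n = 0.3536


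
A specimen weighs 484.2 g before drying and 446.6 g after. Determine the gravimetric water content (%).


Result: 8.42 %

Derivation:
Using w = (m_wet - m_dry) / m_dry * 100
m_wet - m_dry = 484.2 - 446.6 = 37.6 g
w = 37.6 / 446.6 * 100
w = 8.42 %


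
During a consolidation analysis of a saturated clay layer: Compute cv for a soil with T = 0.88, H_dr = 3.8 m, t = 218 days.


Result: 0.05829 m^2/day

Derivation:
Using cv = T * H_dr^2 / t
H_dr^2 = 3.8^2 = 14.44
cv = 0.88 * 14.44 / 218
cv = 0.05829 m^2/day


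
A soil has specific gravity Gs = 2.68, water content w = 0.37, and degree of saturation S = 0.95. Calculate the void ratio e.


Using the relation e = Gs * w / S
e = 2.68 * 0.37 / 0.95
e = 1.0438


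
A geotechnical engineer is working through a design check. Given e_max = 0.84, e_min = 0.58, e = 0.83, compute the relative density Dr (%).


Using Dr = (e_max - e) / (e_max - e_min) * 100
e_max - e = 0.84 - 0.83 = 0.01
e_max - e_min = 0.84 - 0.58 = 0.26
Dr = 0.01 / 0.26 * 100
Dr = 3.85 %


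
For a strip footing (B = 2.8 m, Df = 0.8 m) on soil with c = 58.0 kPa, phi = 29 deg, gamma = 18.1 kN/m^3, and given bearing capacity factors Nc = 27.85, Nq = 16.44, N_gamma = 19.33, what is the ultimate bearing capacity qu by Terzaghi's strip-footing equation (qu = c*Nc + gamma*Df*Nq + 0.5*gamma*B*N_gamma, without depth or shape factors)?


Compute qu = c*Nc + gamma*Df*Nq + 0.5*gamma*B*N_gamma
Term 1: 58.0 * 27.85 = 1615.3
Term 2: 18.1 * 0.8 * 16.44 = 238.0512
Term 3: 0.5 * 18.1 * 2.8 * 19.33 = 489.8222
qu = 1615.3 + 238.0512 + 489.8222
qu = 2343.17 kPa


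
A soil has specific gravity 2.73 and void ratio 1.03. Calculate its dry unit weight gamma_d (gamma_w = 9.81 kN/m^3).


Using gamma_d = Gs * gamma_w / (1 + e)
gamma_d = 2.73 * 9.81 / (1 + 1.03)
gamma_d = 2.73 * 9.81 / 2.03
gamma_d = 13.193 kN/m^3


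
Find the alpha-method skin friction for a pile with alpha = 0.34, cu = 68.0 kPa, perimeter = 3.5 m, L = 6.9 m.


Using Qs = alpha * cu * perimeter * L
Qs = 0.34 * 68.0 * 3.5 * 6.9
Qs = 558.35 kN


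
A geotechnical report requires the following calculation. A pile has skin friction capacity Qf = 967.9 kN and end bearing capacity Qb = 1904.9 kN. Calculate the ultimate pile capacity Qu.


Using Qu = Qf + Qb
Qu = 967.9 + 1904.9
Qu = 2872.8 kN


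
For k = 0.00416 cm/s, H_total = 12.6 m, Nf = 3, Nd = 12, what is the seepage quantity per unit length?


Result: 0.000131 m^3/s per m

Derivation:
Convert k to m/s for unit consistency with H:
k = 0.00416 cm/s = 0.00416 / 100 m/s = 4.16e-05 m/s
Using q = k * H * Nf / Nd
Nf / Nd = 3 / 12 = 0.25
q = 4.16e-05 * 12.6 * 0.25
q = 0.000131 m^3/s per m


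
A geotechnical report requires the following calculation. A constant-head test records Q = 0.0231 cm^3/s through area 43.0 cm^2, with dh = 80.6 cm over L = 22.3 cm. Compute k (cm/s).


Compute hydraulic gradient:
i = dh / L = 80.6 / 22.3 = 3.61435
Then apply Darcy's law:
k = Q / (A * i)
k = 0.0231 / (43.0 * 3.61435)
k = 0.0231 / 155.417
k = 0.000149 cm/s


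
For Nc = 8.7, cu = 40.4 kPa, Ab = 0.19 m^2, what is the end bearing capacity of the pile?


Using Qb = Nc * cu * Ab
Qb = 8.7 * 40.4 * 0.19
Qb = 66.78 kN


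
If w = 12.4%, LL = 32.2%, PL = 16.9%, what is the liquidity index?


Result: -0.294

Derivation:
First compute the plasticity index:
PI = LL - PL = 32.2 - 16.9 = 15.3
Then compute the liquidity index:
LI = (w - PL) / PI
LI = (12.4 - 16.9) / 15.3
LI = -0.294


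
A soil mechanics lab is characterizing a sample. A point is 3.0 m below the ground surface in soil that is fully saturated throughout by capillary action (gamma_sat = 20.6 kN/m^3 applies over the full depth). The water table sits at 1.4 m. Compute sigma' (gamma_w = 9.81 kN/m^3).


Total stress = gamma_sat * depth
sigma = 20.6 * 3.0 = 61.8 kPa
Pore water pressure u = gamma_w * (depth - d_wt)
u = 9.81 * (3.0 - 1.4) = 15.696 kPa
Effective stress = sigma - u
sigma' = 61.8 - 15.696 = 46.1 kPa


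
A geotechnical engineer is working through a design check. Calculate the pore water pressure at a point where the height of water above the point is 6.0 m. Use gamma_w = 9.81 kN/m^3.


Using u = gamma_w * h_w
u = 9.81 * 6.0
u = 58.86 kPa


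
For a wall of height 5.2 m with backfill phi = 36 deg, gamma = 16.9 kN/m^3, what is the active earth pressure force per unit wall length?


Result: 59.32 kN/m

Derivation:
Compute active earth pressure coefficient:
Ka = tan^2(45 - phi/2) = tan^2(27.0) = 0.259616
Compute active force:
Pa = 0.5 * Ka * gamma * H^2
Pa = 0.5 * 0.259616 * 16.9 * 5.2^2
Pa = 59.32 kN/m


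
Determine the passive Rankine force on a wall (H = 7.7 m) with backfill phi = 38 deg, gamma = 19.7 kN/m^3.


Result: 2455.01 kN/m

Derivation:
Compute passive earth pressure coefficient:
Kp = tan^2(45 + phi/2) = tan^2(64.0) = 4.203746
Compute passive force:
Pp = 0.5 * Kp * gamma * H^2
Pp = 0.5 * 4.203746 * 19.7 * 7.7^2
Pp = 2455.01 kN/m


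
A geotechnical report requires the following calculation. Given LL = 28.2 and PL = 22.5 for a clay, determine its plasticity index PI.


Using PI = LL - PL
PI = 28.2 - 22.5
PI = 5.7


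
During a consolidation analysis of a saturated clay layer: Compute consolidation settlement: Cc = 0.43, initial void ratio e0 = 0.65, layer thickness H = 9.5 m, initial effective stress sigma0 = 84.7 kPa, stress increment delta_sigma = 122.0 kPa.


Using Sc = Cc * H / (1 + e0) * log10((sigma0 + delta_sigma) / sigma0)
Stress ratio = (84.7 + 122.0) / 84.7 = 2.44038
log10(2.44038) = 0.387457
Cc * H / (1 + e0) = 0.43 * 9.5 / (1 + 0.65) = 2.47576
Sc = 2.47576 * 0.387457
Sc = 0.9592 m


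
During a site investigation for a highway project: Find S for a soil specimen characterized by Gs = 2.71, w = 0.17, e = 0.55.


Result: 0.8376

Derivation:
Using S = Gs * w / e
S = 2.71 * 0.17 / 0.55
S = 0.8376


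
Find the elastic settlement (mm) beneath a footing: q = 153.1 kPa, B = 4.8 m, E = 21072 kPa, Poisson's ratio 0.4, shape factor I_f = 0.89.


Using Se = q * B * (1 - nu^2) * I_f / E
1 - nu^2 = 1 - 0.4^2 = 0.84
Se = 153.1 * 4.8 * 0.84 * 0.89 / 21072
Se = 0.026072 m
Convert to mm: Se = 0.026072 * 1000 = 26.072 mm


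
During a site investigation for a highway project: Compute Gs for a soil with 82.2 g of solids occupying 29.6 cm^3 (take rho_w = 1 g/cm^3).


Result: 2.777

Derivation:
Using Gs = m_s / (V_s * rho_w)
Since rho_w = 1 g/cm^3:
Gs = 82.2 / 29.6
Gs = 2.777


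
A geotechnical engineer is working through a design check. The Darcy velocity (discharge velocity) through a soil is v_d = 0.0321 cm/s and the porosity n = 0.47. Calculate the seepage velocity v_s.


Using v_s = v_d / n
v_s = 0.0321 / 0.47
v_s = 0.0683 cm/s


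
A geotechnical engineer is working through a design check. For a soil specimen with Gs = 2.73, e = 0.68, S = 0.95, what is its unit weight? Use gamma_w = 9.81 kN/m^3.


Using gamma = gamma_w * (Gs + S*e) / (1 + e)
Numerator: Gs + S*e = 2.73 + 0.95*0.68 = 3.376
Denominator: 1 + e = 1 + 0.68 = 1.68
gamma = 9.81 * 3.376 / 1.68
gamma = 19.713 kN/m^3


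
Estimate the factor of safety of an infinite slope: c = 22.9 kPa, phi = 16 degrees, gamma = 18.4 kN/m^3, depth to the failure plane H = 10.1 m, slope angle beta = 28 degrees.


Using Fs = c / (gamma*H*sin(beta)*cos(beta)) + tan(phi)/tan(beta)
Cohesion contribution = 22.9 / (18.4*10.1*sin(28)*cos(28))
Cohesion contribution = 0.297271
Friction contribution = tan(16)/tan(28) = 0.53929
Fs = 0.297271 + 0.53929
Fs = 0.837


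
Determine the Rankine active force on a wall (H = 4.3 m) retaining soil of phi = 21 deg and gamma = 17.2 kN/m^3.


Result: 75.11 kN/m

Derivation:
Compute active earth pressure coefficient:
Ka = tan^2(45 - phi/2) = tan^2(34.5) = 0.472355
Compute active force:
Pa = 0.5 * Ka * gamma * H^2
Pa = 0.5 * 0.472355 * 17.2 * 4.3^2
Pa = 75.11 kN/m


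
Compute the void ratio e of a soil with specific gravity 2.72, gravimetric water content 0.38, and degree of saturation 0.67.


Using the relation e = Gs * w / S
e = 2.72 * 0.38 / 0.67
e = 1.5427


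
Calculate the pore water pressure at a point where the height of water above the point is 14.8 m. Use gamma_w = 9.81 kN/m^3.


Result: 145.19 kPa

Derivation:
Using u = gamma_w * h_w
u = 9.81 * 14.8
u = 145.19 kPa


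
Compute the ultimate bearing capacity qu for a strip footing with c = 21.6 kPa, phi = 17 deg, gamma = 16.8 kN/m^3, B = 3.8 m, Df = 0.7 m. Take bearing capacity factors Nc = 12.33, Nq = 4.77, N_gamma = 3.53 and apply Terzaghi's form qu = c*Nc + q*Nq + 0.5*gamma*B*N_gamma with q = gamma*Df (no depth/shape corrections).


Result: 435.1 kPa

Derivation:
Compute qu = c*Nc + gamma*Df*Nq + 0.5*gamma*B*N_gamma
Term 1: 21.6 * 12.33 = 266.328
Term 2: 16.8 * 0.7 * 4.77 = 56.0952
Term 3: 0.5 * 16.8 * 3.8 * 3.53 = 112.6776
qu = 266.328 + 56.0952 + 112.6776
qu = 435.1 kPa


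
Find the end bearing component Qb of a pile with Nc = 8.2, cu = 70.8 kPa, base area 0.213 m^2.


Result: 123.66 kN

Derivation:
Using Qb = Nc * cu * Ab
Qb = 8.2 * 70.8 * 0.213
Qb = 123.66 kN


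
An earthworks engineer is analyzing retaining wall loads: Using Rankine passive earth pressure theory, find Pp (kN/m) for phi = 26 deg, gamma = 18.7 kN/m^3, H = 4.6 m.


Result: 506.7 kN/m

Derivation:
Compute passive earth pressure coefficient:
Kp = tan^2(45 + phi/2) = tan^2(58.0) = 2.561071
Compute passive force:
Pp = 0.5 * Kp * gamma * H^2
Pp = 0.5 * 2.561071 * 18.7 * 4.6^2
Pp = 506.7 kN/m


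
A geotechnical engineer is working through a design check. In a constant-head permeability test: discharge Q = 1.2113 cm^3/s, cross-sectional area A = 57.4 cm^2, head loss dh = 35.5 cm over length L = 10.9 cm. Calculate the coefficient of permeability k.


Compute hydraulic gradient:
i = dh / L = 35.5 / 10.9 = 3.25688
Then apply Darcy's law:
k = Q / (A * i)
k = 1.2113 / (57.4 * 3.25688)
k = 1.2113 / 186.945
k = 0.006479 cm/s


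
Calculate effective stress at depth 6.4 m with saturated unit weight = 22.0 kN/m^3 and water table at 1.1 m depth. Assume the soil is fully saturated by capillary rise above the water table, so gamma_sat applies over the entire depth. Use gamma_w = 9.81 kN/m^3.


Total stress = gamma_sat * depth
sigma = 22.0 * 6.4 = 140.8 kPa
Pore water pressure u = gamma_w * (depth - d_wt)
u = 9.81 * (6.4 - 1.1) = 51.993 kPa
Effective stress = sigma - u
sigma' = 140.8 - 51.993 = 88.81 kPa


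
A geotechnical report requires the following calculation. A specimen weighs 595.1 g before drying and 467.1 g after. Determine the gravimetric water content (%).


Result: 27.4 %

Derivation:
Using w = (m_wet - m_dry) / m_dry * 100
m_wet - m_dry = 595.1 - 467.1 = 128.0 g
w = 128.0 / 467.1 * 100
w = 27.4 %


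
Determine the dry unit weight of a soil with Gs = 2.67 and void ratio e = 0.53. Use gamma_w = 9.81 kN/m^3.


Result: 17.119 kN/m^3

Derivation:
Using gamma_d = Gs * gamma_w / (1 + e)
gamma_d = 2.67 * 9.81 / (1 + 0.53)
gamma_d = 2.67 * 9.81 / 1.53
gamma_d = 17.119 kN/m^3


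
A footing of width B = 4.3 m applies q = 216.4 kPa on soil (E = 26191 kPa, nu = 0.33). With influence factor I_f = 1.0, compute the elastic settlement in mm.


Using Se = q * B * (1 - nu^2) * I_f / E
1 - nu^2 = 1 - 0.33^2 = 0.8911
Se = 216.4 * 4.3 * 0.8911 * 1.0 / 26191
Se = 0.031659 m
Convert to mm: Se = 0.031659 * 1000 = 31.659 mm


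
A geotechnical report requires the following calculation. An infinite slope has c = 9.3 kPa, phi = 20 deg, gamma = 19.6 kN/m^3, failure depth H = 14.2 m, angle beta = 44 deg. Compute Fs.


Using Fs = c / (gamma*H*sin(beta)*cos(beta)) + tan(phi)/tan(beta)
Cohesion contribution = 9.3 / (19.6*14.2*sin(44)*cos(44))
Cohesion contribution = 0.0668703
Friction contribution = tan(20)/tan(44) = 0.376902
Fs = 0.0668703 + 0.376902
Fs = 0.444


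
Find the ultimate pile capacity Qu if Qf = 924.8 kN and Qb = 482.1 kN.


Result: 1406.9 kN

Derivation:
Using Qu = Qf + Qb
Qu = 924.8 + 482.1
Qu = 1406.9 kN


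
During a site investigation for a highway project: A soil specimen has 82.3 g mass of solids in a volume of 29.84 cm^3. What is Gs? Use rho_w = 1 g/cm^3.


Using Gs = m_s / (V_s * rho_w)
Since rho_w = 1 g/cm^3:
Gs = 82.3 / 29.84
Gs = 2.758


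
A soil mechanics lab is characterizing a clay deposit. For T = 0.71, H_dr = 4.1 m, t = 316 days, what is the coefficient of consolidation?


Result: 0.03777 m^2/day

Derivation:
Using cv = T * H_dr^2 / t
H_dr^2 = 4.1^2 = 16.81
cv = 0.71 * 16.81 / 316
cv = 0.03777 m^2/day


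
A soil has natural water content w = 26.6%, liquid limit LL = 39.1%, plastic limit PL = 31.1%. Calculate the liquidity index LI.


First compute the plasticity index:
PI = LL - PL = 39.1 - 31.1 = 8.0
Then compute the liquidity index:
LI = (w - PL) / PI
LI = (26.6 - 31.1) / 8.0
LI = -0.562
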